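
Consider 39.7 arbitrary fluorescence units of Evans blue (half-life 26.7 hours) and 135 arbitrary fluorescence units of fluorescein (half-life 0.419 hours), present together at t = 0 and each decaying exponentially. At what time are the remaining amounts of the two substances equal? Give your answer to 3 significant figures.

Set 39.7·(1/2)^(t/26.7) = 135·(1/2)^(t/0.419).
Taking log₂: log₂(39.7/135) = t·(1/26.7 − 1/0.419).
log₂(0.29407) = -1.7657; 1/26.7 − 1/0.419 = -2.3492.
t = -1.7657 / -2.3492 ≈ 0.75164 hours.

0.752 hours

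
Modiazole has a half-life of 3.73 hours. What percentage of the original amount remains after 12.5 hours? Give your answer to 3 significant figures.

n = 12.5/3.73 ≈ 3.3512 half-lives.
Fraction remaining = (1/2)^3.3512 ≈ 0.097991, i.e. 9.7991%.

9.80%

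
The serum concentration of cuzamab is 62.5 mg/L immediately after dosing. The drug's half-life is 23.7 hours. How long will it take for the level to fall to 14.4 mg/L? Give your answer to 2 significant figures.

50 hours

Fraction remaining = 14.4/62.5 ≈ 0.2304.
n = log₂(62.5/14.4) = ln(4.3403)/ln 2 ≈ 2.1178 half-lives.
t = n × t½ = 2.1178 × 23.7 ≈ 50.192 hours.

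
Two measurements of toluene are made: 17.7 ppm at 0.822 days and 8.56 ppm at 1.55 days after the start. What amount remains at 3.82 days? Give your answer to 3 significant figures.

Over Δt = 1.55 − 0.822 = 0.728 days, the level fell by a factor of 17.7/8.56 ≈ 2.0678.
n = log₂(2.0678) ≈ 1.0481 half-lives, so t½ = 0.728/1.0481 ≈ 0.69461 days.
From t = 1.55 to t = 3.82: 8.56 × (1/2)^((3.82−1.55)/0.69461) ≈ 0.8886 ppm.

0.889 ppm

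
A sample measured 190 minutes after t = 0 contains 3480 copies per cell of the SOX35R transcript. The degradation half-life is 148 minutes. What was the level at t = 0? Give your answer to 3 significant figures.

8470 copies per cell

Number of half-lives elapsed: n = 190/148 ≈ 1.2838.
A₀ = A × 2^n = 3480 × 2^1.2838 = 3480 × 2.4348 ≈ 8473 copies per cell.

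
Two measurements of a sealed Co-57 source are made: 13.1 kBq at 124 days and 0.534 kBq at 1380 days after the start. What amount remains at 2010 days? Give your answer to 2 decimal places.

Over Δt = 1380 − 124 = 1256 days, the level fell by a factor of 13.1/0.534 ≈ 24.532.
n = log₂(24.532) ≈ 4.6166 half-lives, so t½ = 1256/4.6166 ≈ 272.06 days.
From t = 1380 to t = 2010: 0.534 × (1/2)^((2010−1380)/272.06) ≈ 0.10727 kBq.

0.11 kBq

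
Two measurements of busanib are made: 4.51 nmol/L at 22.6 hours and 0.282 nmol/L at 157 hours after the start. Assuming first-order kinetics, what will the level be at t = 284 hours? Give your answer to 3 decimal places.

Over Δt = 157 − 22.6 = 134.4 hours, the level fell by a factor of 4.51/0.282 ≈ 15.993.
n = log₂(15.993) ≈ 3.9994 half-lives, so t½ = 134.4/3.9994 ≈ 33.605 hours.
From t = 157 to t = 284: 0.282 × (1/2)^((284−157)/33.605) ≈ 0.02054 nmol/L.

0.021 nmol/L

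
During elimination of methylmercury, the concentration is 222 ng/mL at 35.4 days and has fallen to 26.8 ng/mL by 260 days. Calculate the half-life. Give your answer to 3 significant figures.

Over Δt = 260 − 35.4 = 224.6 days, the level fell by a factor of 222/26.8 ≈ 8.2836.
n = log₂(8.2836) ≈ 3.0503 half-lives, so t½ = 224.6/3.0503 ≈ 73.633 days.

73.6 days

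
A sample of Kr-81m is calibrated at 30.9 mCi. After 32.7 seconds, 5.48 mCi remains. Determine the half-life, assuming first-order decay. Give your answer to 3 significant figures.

13.1 seconds

A/A₀ = 5.48/30.9 ≈ 0.17735.
n = log₂(5.6387) ≈ 2.4954 half-lives elapsed in 32.7 seconds.
t½ = 32.7/2.4954 ≈ 13.104 seconds.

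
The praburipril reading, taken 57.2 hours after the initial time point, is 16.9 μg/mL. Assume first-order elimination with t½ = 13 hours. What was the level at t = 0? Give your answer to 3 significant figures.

357 μg/mL

Number of half-lives elapsed: n = 57.2/13 ≈ 4.4.
A₀ = A × 2^n = 16.9 × 2^4.4 = 16.9 × 21.112 ≈ 356.79 μg/mL.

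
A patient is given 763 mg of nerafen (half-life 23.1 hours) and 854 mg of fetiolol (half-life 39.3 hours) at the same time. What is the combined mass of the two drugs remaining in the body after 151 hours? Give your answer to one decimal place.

67.8 mg

nerafen: 763 × (1/2)^(151/23.1) = 763 × (1/2)^6.5368 ≈ 8.2177 mg.
fetiolol: 854 × (1/2)^(151/39.3) = 854 × (1/2)^3.8422 ≈ 59.543 mg.
Total = 8.2177 + 59.543 ≈ 67.76 mg.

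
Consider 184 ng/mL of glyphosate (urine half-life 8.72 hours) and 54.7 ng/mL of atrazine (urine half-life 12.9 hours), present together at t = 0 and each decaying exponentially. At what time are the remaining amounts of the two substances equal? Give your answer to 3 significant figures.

47.1 hours

Set 184·(1/2)^(t/8.72) = 54.7·(1/2)^(t/12.9).
Taking log₂: log₂(184/54.7) = t·(1/8.72 − 1/12.9).
log₂(3.3638) = 1.7501; 1/8.72 − 1/12.9 = 0.03716.
t = 1.7501 / 0.03716 ≈ 47.097 hours.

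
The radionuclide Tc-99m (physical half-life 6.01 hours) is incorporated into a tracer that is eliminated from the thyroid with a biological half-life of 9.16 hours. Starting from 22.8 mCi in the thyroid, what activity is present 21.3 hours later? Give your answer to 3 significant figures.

1/t_eff = 1/t_phys + 1/t_biol = 1/6.01 + 1/9.16 = 0.27556 per hour.
t_eff = 6.01 × 9.16 / (6.01 + 9.16) ≈ 3.629 hours.
Remaining = 22.8 × (1/2)^(21.3/3.629) = 22.8 × (1/2)^5.8694 ≈ 0.39 mCi.

0.390 mCi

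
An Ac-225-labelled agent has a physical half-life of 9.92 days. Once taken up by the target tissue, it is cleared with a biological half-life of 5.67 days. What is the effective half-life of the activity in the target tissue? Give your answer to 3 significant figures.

3.61 days

1/t_eff = 1/t_phys + 1/t_biol = 1/9.92 + 1/5.67 = 0.27717 per day.
t_eff = 9.92 × 5.67 / (9.92 + 5.67) ≈ 3.6079 days.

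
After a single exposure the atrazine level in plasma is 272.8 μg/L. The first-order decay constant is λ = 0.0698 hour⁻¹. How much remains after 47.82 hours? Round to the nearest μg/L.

10 μg/L

t½ = ln 2 / λ = 0.69315 / 0.0698 ≈ 9.9305 hours.
Number of half-lives: n = 47.82/9.9305 ≈ 4.8155.
Remaining = 272.8 × (1/2)^4.8155 = 272.8 × 0.035514 ≈ 9.6881 μg/L.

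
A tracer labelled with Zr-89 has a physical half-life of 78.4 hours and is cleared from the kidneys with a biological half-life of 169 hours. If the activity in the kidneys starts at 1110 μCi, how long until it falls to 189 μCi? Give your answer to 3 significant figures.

1/t_eff = 1/t_phys + 1/t_biol = 1/78.4 + 1/169 = 0.018672 per hour.
t_eff = 78.4 × 169 / (78.4 + 169) ≈ 53.555 hours.
n = log₂(1110/189) ≈ 2.5541; t = 2.5541 × 53.555 ≈ 136.79 hours.

137 hours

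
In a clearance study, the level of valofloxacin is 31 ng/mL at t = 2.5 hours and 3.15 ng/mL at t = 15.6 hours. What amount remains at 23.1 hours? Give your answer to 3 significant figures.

0.851 ng/mL

Over Δt = 15.6 − 2.5 = 13.1 hours, the level fell by a factor of 31/3.15 ≈ 9.8413.
n = log₂(9.8413) ≈ 3.2988 half-lives, so t½ = 13.1/3.2988 ≈ 3.9711 hours.
From t = 15.6 to t = 23.1: 3.15 × (1/2)^((23.1−15.6)/3.9711) ≈ 0.85069 ng/mL.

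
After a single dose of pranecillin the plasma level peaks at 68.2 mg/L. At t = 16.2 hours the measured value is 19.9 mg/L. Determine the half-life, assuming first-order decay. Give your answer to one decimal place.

A/A₀ = 19.9/68.2 ≈ 0.29179.
n = log₂(3.4271) ≈ 1.777 half-lives elapsed in 16.2 hours.
t½ = 16.2/1.777 ≈ 9.1165 hours.

9.1 hours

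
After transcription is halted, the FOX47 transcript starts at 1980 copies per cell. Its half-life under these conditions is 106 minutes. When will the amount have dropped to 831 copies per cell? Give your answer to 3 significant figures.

Fraction remaining = 831/1980 ≈ 0.4197.
n = log₂(1980/831) = ln(2.3827)/ln 2 ≈ 1.2526 half-lives.
t = n × t½ = 1.2526 × 106 ≈ 132.77 minutes.

133 minutes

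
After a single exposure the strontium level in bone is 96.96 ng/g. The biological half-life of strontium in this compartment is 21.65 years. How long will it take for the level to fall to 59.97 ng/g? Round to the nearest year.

15 years

Fraction remaining = 59.97/96.96 ≈ 0.6185.
n = log₂(96.96/59.97) = ln(1.6168)/ln 2 ≈ 0.69315 half-lives.
t = n × t½ = 0.69315 × 21.65 ≈ 15.007 years.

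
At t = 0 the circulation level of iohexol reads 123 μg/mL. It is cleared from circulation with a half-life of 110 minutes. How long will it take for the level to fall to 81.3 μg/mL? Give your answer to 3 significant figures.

Fraction remaining = 81.3/123 ≈ 0.66098.
n = log₂(123/81.3) = ln(1.5129)/ln 2 ≈ 0.59733 half-lives.
t = n × t½ = 0.59733 × 110 ≈ 65.706 minutes.

65.7 minutes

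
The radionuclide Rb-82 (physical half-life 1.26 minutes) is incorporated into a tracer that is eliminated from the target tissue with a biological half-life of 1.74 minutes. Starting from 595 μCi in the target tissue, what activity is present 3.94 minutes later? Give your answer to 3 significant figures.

1/t_eff = 1/t_phys + 1/t_biol = 1/1.26 + 1/1.74 = 1.3684 per minute.
t_eff = 1.26 × 1.74 / (1.26 + 1.74) ≈ 0.7308 minutes.
Remaining = 595 × (1/2)^(3.94/0.7308) = 595 × (1/2)^5.3914 ≈ 14.176 μCi.

14.2 μCi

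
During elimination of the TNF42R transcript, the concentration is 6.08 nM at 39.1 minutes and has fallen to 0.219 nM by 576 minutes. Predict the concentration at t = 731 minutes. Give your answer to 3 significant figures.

Over Δt = 576 − 39.1 = 536.9 minutes, the level fell by a factor of 6.08/0.219 ≈ 27.763.
n = log₂(27.763) ≈ 4.7951 half-lives, so t½ = 536.9/4.7951 ≈ 111.97 minutes.
From t = 576 to t = 731: 0.219 × (1/2)^((731−576)/111.97) ≈ 0.083893 nM.

0.0839 nM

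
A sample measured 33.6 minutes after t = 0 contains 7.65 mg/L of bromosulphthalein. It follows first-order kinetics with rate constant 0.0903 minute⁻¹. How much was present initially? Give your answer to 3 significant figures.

159 mg/L

t½ = ln 2 / λ = 0.69315 / 0.0903 ≈ 7.676 minutes.
Number of half-lives elapsed: n = 33.6/7.676 ≈ 4.3773.
A₀ = A × 2^n = 7.65 × 2^4.3773 = 7.65 × 20.782 ≈ 158.98 mg/L.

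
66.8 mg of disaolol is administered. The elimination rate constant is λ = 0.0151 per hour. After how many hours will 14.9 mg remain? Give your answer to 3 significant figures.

99.4 hours

t½ = ln 2 / λ = 0.69315 / 0.0151 ≈ 45.904 hours.
Fraction remaining = 14.9/66.8 ≈ 0.22305.
n = log₂(66.8/14.9) = ln(4.4832)/ln 2 ≈ 2.1645 half-lives.
t = n × t½ = 2.1645 × 45.904 ≈ 99.36 hours.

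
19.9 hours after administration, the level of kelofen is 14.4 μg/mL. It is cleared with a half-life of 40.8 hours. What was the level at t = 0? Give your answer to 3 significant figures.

Number of half-lives elapsed: n = 19.9/40.8 ≈ 0.48775.
A₀ = A × 2^n = 14.4 × 2^0.48775 = 14.4 × 1.4023 ≈ 20.192 μg/mL.

20.2 μg/mL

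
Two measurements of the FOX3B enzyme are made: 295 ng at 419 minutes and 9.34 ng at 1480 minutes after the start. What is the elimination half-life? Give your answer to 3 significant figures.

213 minutes

Over Δt = 1480 − 419 = 1061 minutes, the level fell by a factor of 295/9.34 ≈ 31.585.
n = log₂(31.585) ≈ 4.9811 half-lives, so t½ = 1061/4.9811 ≈ 213 minutes.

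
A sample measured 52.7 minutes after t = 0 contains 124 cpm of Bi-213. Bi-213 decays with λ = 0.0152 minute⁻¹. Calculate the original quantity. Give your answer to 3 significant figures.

276 cpm

t½ = ln 2 / λ = 0.69315 / 0.0152 ≈ 45.602 minutes.
Number of half-lives elapsed: n = 52.7/45.602 ≈ 1.1557.
A₀ = A × 2^n = 124 × 2^1.1557 = 124 × 2.2279 ≈ 276.25 cpm.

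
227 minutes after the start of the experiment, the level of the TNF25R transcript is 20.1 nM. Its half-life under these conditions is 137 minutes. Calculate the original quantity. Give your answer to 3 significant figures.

63.4 nM

Number of half-lives elapsed: n = 227/137 ≈ 1.6569.
A₀ = A × 2^n = 20.1 × 2^1.6569 = 20.1 × 3.1535 ≈ 63.384 nM.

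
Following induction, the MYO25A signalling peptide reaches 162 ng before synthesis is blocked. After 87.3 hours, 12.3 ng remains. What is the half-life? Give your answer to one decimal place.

A/A₀ = 12.3/162 ≈ 0.075926.
n = log₂(13.171) ≈ 3.7193 half-lives elapsed in 87.3 hours.
t½ = 87.3/3.7193 ≈ 23.472 hours.

23.5 hours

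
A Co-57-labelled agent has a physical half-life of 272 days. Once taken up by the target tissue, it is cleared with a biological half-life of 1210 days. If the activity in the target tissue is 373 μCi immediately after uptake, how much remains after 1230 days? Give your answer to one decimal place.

8.0 μCi

1/t_eff = 1/t_phys + 1/t_biol = 1/272 + 1/1210 = 0.0045029 per day.
t_eff = 272 × 1210 / (272 + 1210) ≈ 222.08 days.
Remaining = 373 × (1/2)^(1230/222.08) = 373 × (1/2)^5.5386 ≈ 8.0247 μCi.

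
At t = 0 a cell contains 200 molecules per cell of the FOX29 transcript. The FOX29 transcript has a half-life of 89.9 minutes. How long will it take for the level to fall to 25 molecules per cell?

269.7 minutes

25/200 = 1/8, so 3 half-lives have elapsed.
t = 3 × 89.9 = 269.7 minutes.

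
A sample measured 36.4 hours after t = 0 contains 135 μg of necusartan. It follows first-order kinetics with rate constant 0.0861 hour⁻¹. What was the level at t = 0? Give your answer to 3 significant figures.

t½ = ln 2 / λ = 0.69315 / 0.0861 ≈ 8.0505 hours.
Number of half-lives elapsed: n = 36.4/8.0505 ≈ 4.5215.
A₀ = A × 2^n = 135 × 2^4.5215 = 135 × 22.967 ≈ 3100.5 μg.

3100 μg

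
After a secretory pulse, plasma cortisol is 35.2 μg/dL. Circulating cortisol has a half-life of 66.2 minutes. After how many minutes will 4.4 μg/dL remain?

198.6 minutes

4.4/35.2 = 1/8, so 3 half-lives have elapsed.
t = 3 × 66.2 = 198.6 minutes.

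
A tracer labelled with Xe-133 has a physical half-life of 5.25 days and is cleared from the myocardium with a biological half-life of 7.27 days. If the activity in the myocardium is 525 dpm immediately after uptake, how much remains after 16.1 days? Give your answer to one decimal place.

1/t_eff = 1/t_phys + 1/t_biol = 1/5.25 + 1/7.27 = 0.32803 per day.
t_eff = 5.25 × 7.27 / (5.25 + 7.27) ≈ 3.0485 days.
Remaining = 525 × (1/2)^(16.1/3.0485) = 525 × (1/2)^5.2812 ≈ 13.5 dpm.

13.5 dpm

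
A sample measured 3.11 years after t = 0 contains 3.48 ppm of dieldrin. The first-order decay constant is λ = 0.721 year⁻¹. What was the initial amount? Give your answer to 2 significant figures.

t½ = ln 2 / λ = 0.69315 / 0.721 ≈ 0.96137 years.
Number of half-lives elapsed: n = 3.11/0.96137 ≈ 3.235.
A₀ = A × 2^n = 3.48 × 2^3.235 = 3.48 × 9.4151 ≈ 32.764 ppm.

33 ppm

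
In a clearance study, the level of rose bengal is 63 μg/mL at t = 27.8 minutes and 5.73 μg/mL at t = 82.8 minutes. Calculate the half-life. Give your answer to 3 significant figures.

Over Δt = 82.8 − 27.8 = 55 minutes, the level fell by a factor of 63/5.73 ≈ 10.995.
n = log₂(10.995) ≈ 3.4587 half-lives, so t½ = 55/3.4587 ≈ 15.902 minutes.

15.9 minutes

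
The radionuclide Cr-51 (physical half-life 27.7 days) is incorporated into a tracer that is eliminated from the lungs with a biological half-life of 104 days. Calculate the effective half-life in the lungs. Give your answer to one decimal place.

1/t_eff = 1/t_phys + 1/t_biol = 1/27.7 + 1/104 = 0.045716 per day.
t_eff = 27.7 × 104 / (27.7 + 104) ≈ 21.874 days.

21.9 days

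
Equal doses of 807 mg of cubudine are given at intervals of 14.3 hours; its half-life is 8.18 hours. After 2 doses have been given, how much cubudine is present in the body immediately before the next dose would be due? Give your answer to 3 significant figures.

The 2 doses were given 28.6, 14.3 hours ago.
Total = 807·(1/2)^(28.6/8.18) + 807·(1/2)^(14.3/8.18)
      = 71.511 + 240.23 ≈ 311.74 mg.

312 mg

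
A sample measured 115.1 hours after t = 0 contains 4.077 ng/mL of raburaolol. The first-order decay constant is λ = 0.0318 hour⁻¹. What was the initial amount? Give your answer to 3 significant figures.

158 ng/mL

t½ = ln 2 / λ = 0.69315 / 0.0318 ≈ 21.797 hours.
Number of half-lives elapsed: n = 115.1/21.797 ≈ 5.2805.
A₀ = A × 2^n = 4.077 × 2^5.2805 = 4.077 × 38.868 ≈ 158.47 ng/mL.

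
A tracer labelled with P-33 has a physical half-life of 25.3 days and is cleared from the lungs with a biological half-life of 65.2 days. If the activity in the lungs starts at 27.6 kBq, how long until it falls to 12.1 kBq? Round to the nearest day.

1/t_eff = 1/t_phys + 1/t_biol = 1/25.3 + 1/65.2 = 0.054863 per day.
t_eff = 25.3 × 65.2 / (25.3 + 65.2) ≈ 18.227 days.
n = log₂(27.6/12.1) ≈ 1.1897; t = 1.1897 × 18.227 ≈ 21.684 days.

22 days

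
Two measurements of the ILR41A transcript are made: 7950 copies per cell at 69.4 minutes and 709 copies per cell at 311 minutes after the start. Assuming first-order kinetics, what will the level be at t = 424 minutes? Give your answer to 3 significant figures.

229 copies per cell

Over Δt = 311 − 69.4 = 241.6 minutes, the level fell by a factor of 7950/709 ≈ 11.213.
n = log₂(11.213) ≈ 3.4871 half-lives, so t½ = 241.6/3.4871 ≈ 69.284 minutes.
From t = 311 to t = 424: 709 × (1/2)^((424−311)/69.284) ≈ 228.92 copies per cell.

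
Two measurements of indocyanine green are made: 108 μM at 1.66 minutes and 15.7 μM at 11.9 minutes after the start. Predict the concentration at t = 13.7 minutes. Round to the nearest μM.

11 μM

Over Δt = 11.9 − 1.66 = 10.24 minutes, the level fell by a factor of 108/15.7 ≈ 6.879.
n = log₂(6.879) ≈ 2.7822 half-lives, so t½ = 10.24/2.7822 ≈ 3.6805 minutes.
From t = 11.9 to t = 13.7: 15.7 × (1/2)^((13.7−11.9)/3.6805) ≈ 11.186 μM.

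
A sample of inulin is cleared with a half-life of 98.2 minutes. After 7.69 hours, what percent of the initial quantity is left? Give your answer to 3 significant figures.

3.85%

7.69 hours = 461.4 minutes.
n = 461.4/98.2 ≈ 4.6986 half-lives.
Fraction remaining = (1/2)^4.6986 ≈ 0.038511, i.e. 3.8511%.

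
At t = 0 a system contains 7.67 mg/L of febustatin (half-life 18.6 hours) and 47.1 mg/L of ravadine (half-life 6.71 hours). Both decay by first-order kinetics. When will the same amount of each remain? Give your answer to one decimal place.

Set 7.67·(1/2)^(t/18.6) = 47.1·(1/2)^(t/6.71).
Taking log₂: log₂(7.67/47.1) = t·(1/18.6 − 1/6.71).
log₂(0.16285) = -2.6184; 1/18.6 − 1/6.71 = -0.095268.
t = -2.6184 / -0.095268 ≈ 27.485 hours.

27.5 hours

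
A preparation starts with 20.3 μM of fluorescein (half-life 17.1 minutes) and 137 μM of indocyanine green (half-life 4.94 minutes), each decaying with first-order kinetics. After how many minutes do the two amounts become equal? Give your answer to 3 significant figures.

Set 20.3·(1/2)^(t/17.1) = 137·(1/2)^(t/4.94).
Taking log₂: log₂(20.3/137) = t·(1/17.1 − 1/4.94).
log₂(0.14818) = -2.7546; 1/17.1 − 1/4.94 = -0.14395.
t = -2.7546 / -0.14395 ≈ 19.136 minutes.

19.1 minutes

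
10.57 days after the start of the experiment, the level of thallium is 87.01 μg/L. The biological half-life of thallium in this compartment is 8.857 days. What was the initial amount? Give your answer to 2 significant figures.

200 μg/L

Number of half-lives elapsed: n = 10.57/8.857 ≈ 1.1934.
A₀ = A × 2^n = 87.01 × 2^1.1934 = 87.01 × 2.2869 ≈ 198.98 μg/L.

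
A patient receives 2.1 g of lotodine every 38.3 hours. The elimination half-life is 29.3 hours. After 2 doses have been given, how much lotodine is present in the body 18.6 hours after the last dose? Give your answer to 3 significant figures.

1.90 g

The 2 doses were given 56.9, 18.6 hours ago.
Total = 2.1·(1/2)^(56.9/29.3) + 2.1·(1/2)^(18.6/29.3)
      = 0.54654 + 1.3525 ≈ 1.899 g.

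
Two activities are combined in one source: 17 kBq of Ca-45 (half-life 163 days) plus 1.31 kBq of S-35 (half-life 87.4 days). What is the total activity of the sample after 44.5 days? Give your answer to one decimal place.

15.0 kBq

Ca-45: 17 × (1/2)^(44.5/163) = 17 × (1/2)^0.27301 ≈ 14.069 kBq.
S-35: 1.31 × (1/2)^(44.5/87.4) = 1.31 × (1/2)^0.50915 ≈ 0.92045 kBq.
Total = 14.069 + 0.92045 ≈ 14.99 kBq.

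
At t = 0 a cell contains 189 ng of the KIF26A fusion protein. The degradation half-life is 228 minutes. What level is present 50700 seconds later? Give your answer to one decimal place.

Convert the elapsed time: 50700 seconds = 845 minutes.
Number of half-lives: n = 845/228 ≈ 3.7061.
Remaining = 189 × (1/2)^3.7061 = 189 × 0.07662 ≈ 14.481 ng.

14.5 ng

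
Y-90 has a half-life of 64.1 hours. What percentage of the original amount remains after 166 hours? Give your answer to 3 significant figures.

n = 166/64.1 ≈ 2.5897 half-lives.
Fraction remaining = (1/2)^2.5897 ≈ 0.16612, i.e. 16.612%.

16.6%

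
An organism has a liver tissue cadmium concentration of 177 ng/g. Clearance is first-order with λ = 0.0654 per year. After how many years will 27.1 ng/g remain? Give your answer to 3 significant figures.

t½ = ln 2 / λ = 0.69315 / 0.0654 ≈ 10.599 years.
Fraction remaining = 27.1/177 ≈ 0.15311.
n = log₂(177/27.1) = ln(6.5314)/ln 2 ≈ 2.7074 half-lives.
t = n × t½ = 2.7074 × 10.599 ≈ 28.694 years.

28.7 years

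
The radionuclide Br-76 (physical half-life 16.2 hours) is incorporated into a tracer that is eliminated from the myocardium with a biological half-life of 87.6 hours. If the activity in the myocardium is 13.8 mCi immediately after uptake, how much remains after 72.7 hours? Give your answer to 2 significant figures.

0.35 mCi

1/t_eff = 1/t_phys + 1/t_biol = 1/16.2 + 1/87.6 = 0.073144 per hour.
t_eff = 16.2 × 87.6 / (16.2 + 87.6) ≈ 13.672 hours.
Remaining = 13.8 × (1/2)^(72.7/13.672) = 13.8 × (1/2)^5.3176 ≈ 0.34605 mCi.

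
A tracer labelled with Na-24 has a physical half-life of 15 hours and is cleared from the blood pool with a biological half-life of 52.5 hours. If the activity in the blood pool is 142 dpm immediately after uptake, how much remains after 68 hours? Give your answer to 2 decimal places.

1/t_eff = 1/t_phys + 1/t_biol = 1/15 + 1/52.5 = 0.085714 per hour.
t_eff = 15 × 52.5 / (15 + 52.5) ≈ 11.667 hours.
Remaining = 142 × (1/2)^(68/11.667) = 142 × (1/2)^5.8286 ≈ 2.4987 dpm.

2.50 dpm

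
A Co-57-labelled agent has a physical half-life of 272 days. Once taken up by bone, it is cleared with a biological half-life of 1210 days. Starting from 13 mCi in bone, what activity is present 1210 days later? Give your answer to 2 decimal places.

1/t_eff = 1/t_phys + 1/t_biol = 1/272 + 1/1210 = 0.0045029 per day.
t_eff = 272 × 1210 / (272 + 1210) ≈ 222.08 days.
Remaining = 13 × (1/2)^(1210/222.08) = 13 × (1/2)^5.4485 ≈ 0.2977 mCi.

0.30 mCi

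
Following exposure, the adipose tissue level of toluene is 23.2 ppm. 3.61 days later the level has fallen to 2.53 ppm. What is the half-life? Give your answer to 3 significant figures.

A/A₀ = 2.53/23.2 ≈ 0.10905.
n = log₂(9.17) ≈ 3.1969 half-lives elapsed in 3.61 days.
t½ = 3.61/3.1969 ≈ 1.1292 days.

1.13 days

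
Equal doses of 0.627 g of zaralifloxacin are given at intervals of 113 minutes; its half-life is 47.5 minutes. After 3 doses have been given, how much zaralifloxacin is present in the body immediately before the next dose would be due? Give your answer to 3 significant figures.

The 3 doses were given 339, 226, 113 minutes ago.
Total = 0.627·(1/2)^(339/47.5) + 0.627·(1/2)^(226/47.5) + 0.627·(1/2)^(113/47.5)
      = 0.0044552 + 0.023174 + 0.12054 ≈ 0.14817 g.

0.148 g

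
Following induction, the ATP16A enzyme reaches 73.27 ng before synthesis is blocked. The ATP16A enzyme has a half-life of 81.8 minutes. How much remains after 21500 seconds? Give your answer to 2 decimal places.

3.52 ng

Convert the elapsed time: 21500 seconds = 358.333 minutes.
Number of half-lives: n = 358.333/81.8 ≈ 4.3806.
Remaining = 73.27 × (1/2)^4.3806 = 73.27 × 0.048007 ≈ 3.5175 ng.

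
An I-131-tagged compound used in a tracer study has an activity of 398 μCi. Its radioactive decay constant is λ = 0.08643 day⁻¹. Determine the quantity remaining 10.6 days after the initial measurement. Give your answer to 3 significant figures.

t½ = ln 2 / λ = 0.69315 / 0.08643 ≈ 8.0198 days.
Number of half-lives: n = 10.6/8.0198 ≈ 1.3217.
Remaining = 398 × (1/2)^1.3217 = 398 × 0.40005 ≈ 159.22 μCi.

159 μCi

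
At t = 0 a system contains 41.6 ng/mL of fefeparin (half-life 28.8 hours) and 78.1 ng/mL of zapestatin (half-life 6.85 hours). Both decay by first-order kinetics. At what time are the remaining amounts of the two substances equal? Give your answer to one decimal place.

Set 41.6·(1/2)^(t/28.8) = 78.1·(1/2)^(t/6.85).
Taking log₂: log₂(41.6/78.1) = t·(1/28.8 − 1/6.85).
log₂(0.53265) = -0.90874; 1/28.8 − 1/6.85 = -0.11126.
t = -0.90874 / -0.11126 ≈ 8.1675 hours.

8.2 hours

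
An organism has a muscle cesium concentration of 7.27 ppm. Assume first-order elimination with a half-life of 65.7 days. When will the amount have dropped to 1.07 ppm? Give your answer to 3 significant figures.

182 days

Fraction remaining = 1.07/7.27 ≈ 0.14718.
n = log₂(7.27/1.07) = ln(6.7944)/ln 2 ≈ 2.7643 half-lives.
t = n × t½ = 2.7643 × 65.7 ≈ 181.62 days.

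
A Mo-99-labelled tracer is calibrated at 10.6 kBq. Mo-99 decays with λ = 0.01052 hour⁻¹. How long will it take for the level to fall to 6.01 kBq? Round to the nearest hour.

t½ = ln 2 / λ = 0.69315 / 0.01052 ≈ 65.889 hours.
Fraction remaining = 6.01/10.6 ≈ 0.56698.
n = log₂(10.6/6.01) = ln(1.7637)/ln 2 ≈ 0.81863 half-lives.
t = n × t½ = 0.81863 × 65.889 ≈ 53.938 hours.

54 hours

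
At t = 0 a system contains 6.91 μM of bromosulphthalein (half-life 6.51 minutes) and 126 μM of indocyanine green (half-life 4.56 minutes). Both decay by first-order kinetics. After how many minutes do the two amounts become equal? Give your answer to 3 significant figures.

63.8 minutes

Set 6.91·(1/2)^(t/6.51) = 126·(1/2)^(t/4.56).
Taking log₂: log₂(6.91/126) = t·(1/6.51 − 1/4.56).
log₂(0.054841) = -4.1886; 1/6.51 − 1/4.56 = -0.065688.
t = -4.1886 / -0.065688 ≈ 63.765 minutes.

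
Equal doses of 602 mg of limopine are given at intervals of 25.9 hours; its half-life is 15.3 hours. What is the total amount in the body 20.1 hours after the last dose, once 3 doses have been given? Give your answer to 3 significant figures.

The 3 doses were given 71.9, 46, 20.1 hours ago.
Total = 602·(1/2)^(71.9/15.3) + 602·(1/2)^(46/15.3) + 602·(1/2)^(20.1/15.3)
      = 23.171 + 74.91 + 242.17 ≈ 340.25 mg.

340 mg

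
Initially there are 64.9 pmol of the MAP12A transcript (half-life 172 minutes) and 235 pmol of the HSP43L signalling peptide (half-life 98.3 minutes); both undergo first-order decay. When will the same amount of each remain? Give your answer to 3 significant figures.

426 minutes

Set 64.9·(1/2)^(t/172) = 235·(1/2)^(t/98.3).
Taking log₂: log₂(64.9/235) = t·(1/172 − 1/98.3).
log₂(0.27617) = -1.8564; 1/172 − 1/98.3 = -0.004359.
t = -1.8564 / -0.004359 ≈ 425.87 minutes.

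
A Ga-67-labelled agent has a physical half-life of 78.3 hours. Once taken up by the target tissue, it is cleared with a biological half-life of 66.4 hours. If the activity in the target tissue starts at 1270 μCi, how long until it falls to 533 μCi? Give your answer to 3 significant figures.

1/t_eff = 1/t_phys + 1/t_biol = 1/78.3 + 1/66.4 = 0.027832 per hour.
t_eff = 78.3 × 66.4 / (78.3 + 66.4) ≈ 35.93 hours.
n = log₂(1270/533) ≈ 1.2526; t = 1.2526 × 35.93 ≈ 45.007 hours.

45.0 hours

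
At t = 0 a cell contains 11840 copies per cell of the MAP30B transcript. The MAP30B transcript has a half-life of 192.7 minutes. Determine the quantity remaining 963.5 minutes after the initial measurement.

370 copies per cell

Elapsed time is 5 half-lives (963.5/192.7).
Each half-life halves the amount: 11840 × (1/2)^5 = 11840/32 = 370 copies per cell.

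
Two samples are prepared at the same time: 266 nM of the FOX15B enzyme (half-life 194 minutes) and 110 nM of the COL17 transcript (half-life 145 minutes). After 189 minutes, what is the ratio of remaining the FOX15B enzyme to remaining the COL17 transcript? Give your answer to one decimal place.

FOX15B enzyme: 266 × (1/2)^(189/194) = 266 × (1/2)^0.97423 ≈ 135.4 nM.
COL17 transcript: 110 × (1/2)^(189/145) = 110 × (1/2)^1.3034 ≈ 44.567 nM.
Ratio ≈ 135.4 / 44.567 ≈ 3.038.

3.0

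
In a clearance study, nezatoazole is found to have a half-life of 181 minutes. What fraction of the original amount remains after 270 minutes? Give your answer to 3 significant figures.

n = 270/181 ≈ 1.4917 half-lives.
Fraction remaining = (1/2)^1.4917 ≈ 0.35559.

0.356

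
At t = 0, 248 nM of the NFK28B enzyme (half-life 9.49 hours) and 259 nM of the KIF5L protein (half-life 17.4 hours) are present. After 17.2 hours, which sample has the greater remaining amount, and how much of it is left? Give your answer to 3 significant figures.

KIF5L protein, 131 nM

NFK28B enzyme: 248 × (1/2)^1.8124 ≈ 70.608 nM.
KIF5L protein: 259 × (1/2)^0.98851 ≈ 130.54 nM.
KIF5L protein has more remaining, at ≈ 130.54 nM.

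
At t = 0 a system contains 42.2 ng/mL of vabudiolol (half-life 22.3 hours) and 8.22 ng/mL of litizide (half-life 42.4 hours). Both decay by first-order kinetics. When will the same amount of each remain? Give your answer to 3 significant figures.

Set 42.2·(1/2)^(t/22.3) = 8.22·(1/2)^(t/42.4).
Taking log₂: log₂(42.2/8.22) = t·(1/22.3 − 1/42.4).
log₂(5.1338) = 2.36; 1/22.3 − 1/42.4 = 0.021258.
t = 2.36 / 0.021258 ≈ 111.02 hours.

111 hours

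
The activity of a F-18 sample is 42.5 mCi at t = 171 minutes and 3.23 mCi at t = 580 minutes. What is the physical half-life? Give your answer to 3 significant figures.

110 minutes

Over Δt = 580 − 171 = 409 minutes, the level fell by a factor of 42.5/3.23 ≈ 13.158.
n = log₂(13.158) ≈ 3.7179 half-lives, so t½ = 409/3.7179 ≈ 110.01 minutes.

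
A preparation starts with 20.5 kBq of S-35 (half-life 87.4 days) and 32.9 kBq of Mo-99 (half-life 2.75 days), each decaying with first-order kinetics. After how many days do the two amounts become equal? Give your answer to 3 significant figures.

Set 20.5·(1/2)^(t/87.4) = 32.9·(1/2)^(t/2.75).
Taking log₂: log₂(20.5/32.9) = t·(1/87.4 − 1/2.75).
log₂(0.6231) = -0.68246; 1/87.4 − 1/2.75 = -0.35219.
t = -0.68246 / -0.35219 ≈ 1.9377 days.

1.94 days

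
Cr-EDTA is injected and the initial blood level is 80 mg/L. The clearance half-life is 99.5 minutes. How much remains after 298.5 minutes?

Elapsed time is 3 half-lives (298.5/99.5).
Each half-life halves the amount: 80 × (1/2)^3 = 80/8 = 10 mg/L.

10 mg/L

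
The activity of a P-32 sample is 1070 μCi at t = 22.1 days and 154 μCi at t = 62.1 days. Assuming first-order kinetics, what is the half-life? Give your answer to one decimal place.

14.3 days

Over Δt = 62.1 − 22.1 = 40 days, the level fell by a factor of 1070/154 ≈ 6.9481.
n = log₂(6.9481) ≈ 2.7966 half-lives, so t½ = 40/2.7966 ≈ 14.303 days.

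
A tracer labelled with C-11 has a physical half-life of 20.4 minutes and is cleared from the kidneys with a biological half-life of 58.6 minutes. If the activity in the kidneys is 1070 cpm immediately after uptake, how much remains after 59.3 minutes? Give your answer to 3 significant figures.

70.7 cpm

1/t_eff = 1/t_phys + 1/t_biol = 1/20.4 + 1/58.6 = 0.066084 per minute.
t_eff = 20.4 × 58.6 / (20.4 + 58.6) ≈ 15.132 minutes.
Remaining = 1070 × (1/2)^(59.3/15.132) = 1070 × (1/2)^3.9188 ≈ 70.747 cpm.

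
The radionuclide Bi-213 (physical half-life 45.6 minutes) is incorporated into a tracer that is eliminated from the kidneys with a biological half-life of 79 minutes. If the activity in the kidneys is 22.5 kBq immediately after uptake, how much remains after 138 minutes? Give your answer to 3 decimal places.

1/t_eff = 1/t_phys + 1/t_biol = 1/45.6 + 1/79 = 0.034588 per minute.
t_eff = 45.6 × 79 / (45.6 + 79) ≈ 28.912 minutes.
Remaining = 22.5 × (1/2)^(138/28.912) = 22.5 × (1/2)^4.7732 ≈ 0.82285 kBq.

0.823 kBq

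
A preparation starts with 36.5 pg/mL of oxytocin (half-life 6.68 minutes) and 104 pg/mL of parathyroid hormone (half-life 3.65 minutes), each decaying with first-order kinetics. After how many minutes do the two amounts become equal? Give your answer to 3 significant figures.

Set 36.5·(1/2)^(t/6.68) = 104·(1/2)^(t/3.65).
Taking log₂: log₂(36.5/104) = t·(1/6.68 − 1/3.65).
log₂(0.35096) = -1.5106; 1/6.68 − 1/3.65 = -0.12427.
t = -1.5106 / -0.12427 ≈ 12.156 minutes.

12.2 minutes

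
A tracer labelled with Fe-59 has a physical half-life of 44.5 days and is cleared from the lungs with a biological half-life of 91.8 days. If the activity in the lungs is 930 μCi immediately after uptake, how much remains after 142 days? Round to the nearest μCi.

35 μCi

1/t_eff = 1/t_phys + 1/t_biol = 1/44.5 + 1/91.8 = 0.033365 per day.
t_eff = 44.5 × 91.8 / (44.5 + 91.8) ≈ 29.971 days.
Remaining = 930 × (1/2)^(142/29.971) = 930 × (1/2)^4.7379 ≈ 34.854 μCi.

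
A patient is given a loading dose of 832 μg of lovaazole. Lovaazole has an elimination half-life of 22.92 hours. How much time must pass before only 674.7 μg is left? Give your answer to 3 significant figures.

6.93 hours

Fraction remaining = 674.7/832 ≈ 0.81094.
n = log₂(832/674.7) = ln(1.2331)/ln 2 ≈ 0.30234 half-lives.
t = n × t½ = 0.30234 × 22.92 ≈ 6.9296 hours.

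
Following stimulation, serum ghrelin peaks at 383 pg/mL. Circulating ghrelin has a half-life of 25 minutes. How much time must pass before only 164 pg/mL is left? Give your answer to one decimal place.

30.6 minutes

Fraction remaining = 164/383 ≈ 0.4282.
n = log₂(383/164) = ln(2.3354)/ln 2 ≈ 1.2236 half-lives.
t = n × t½ = 1.2236 × 25 ≈ 30.591 minutes.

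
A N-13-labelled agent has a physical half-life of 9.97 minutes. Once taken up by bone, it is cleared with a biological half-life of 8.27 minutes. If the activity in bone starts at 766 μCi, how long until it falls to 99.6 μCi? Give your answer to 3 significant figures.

1/t_eff = 1/t_phys + 1/t_biol = 1/9.97 + 1/8.27 = 0.22122 per minute.
t_eff = 9.97 × 8.27 / (9.97 + 8.27) ≈ 4.5204 minutes.
n = log₂(766/99.6) ≈ 2.9431; t = 2.9431 × 4.5204 ≈ 13.304 minutes.

13.3 minutes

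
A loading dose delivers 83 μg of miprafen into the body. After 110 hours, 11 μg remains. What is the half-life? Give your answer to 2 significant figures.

A/A₀ = 11/83 ≈ 0.13253.
n = log₂(7.5455) ≈ 2.9156 half-lives elapsed in 110 hours.
t½ = 110/2.9156 ≈ 37.728 hours.

38 hours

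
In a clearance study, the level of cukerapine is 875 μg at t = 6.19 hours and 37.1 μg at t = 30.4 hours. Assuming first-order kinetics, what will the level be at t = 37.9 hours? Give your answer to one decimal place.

13.9 μg

Over Δt = 30.4 − 6.19 = 24.21 hours, the level fell by a factor of 875/37.1 ≈ 23.585.
n = log₂(23.585) ≈ 4.5598 half-lives, so t½ = 24.21/4.5598 ≈ 5.3095 hours.
From t = 30.4 to t = 37.9: 37.1 × (1/2)^((37.9−30.4)/5.3095) ≈ 13.936 μg.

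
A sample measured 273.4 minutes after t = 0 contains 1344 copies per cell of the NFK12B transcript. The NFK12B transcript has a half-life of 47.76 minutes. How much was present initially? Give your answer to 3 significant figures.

71100 copies per cell

Number of half-lives elapsed: n = 273.4/47.76 ≈ 5.7245.
A₀ = A × 2^n = 1344 × 2^5.7245 = 1344 × 52.873 ≈ 71061 copies per cell.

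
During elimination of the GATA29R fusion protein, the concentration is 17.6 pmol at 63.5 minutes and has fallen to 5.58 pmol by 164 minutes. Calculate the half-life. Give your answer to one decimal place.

Over Δt = 164 − 63.5 = 100.5 minutes, the level fell by a factor of 17.6/5.58 ≈ 3.1541.
n = log₂(3.1541) ≈ 1.6572 half-lives, so t½ = 100.5/1.6572 ≈ 60.643 minutes.

60.6 minutes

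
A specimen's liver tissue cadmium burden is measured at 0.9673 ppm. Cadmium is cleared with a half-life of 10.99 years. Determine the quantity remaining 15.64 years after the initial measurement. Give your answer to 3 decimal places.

Number of half-lives: n = 15.64/10.99 ≈ 1.4231.
Remaining = 0.9673 × (1/2)^1.4231 = 0.9673 × 0.37291 ≈ 0.36071 ppm.

0.361 ppm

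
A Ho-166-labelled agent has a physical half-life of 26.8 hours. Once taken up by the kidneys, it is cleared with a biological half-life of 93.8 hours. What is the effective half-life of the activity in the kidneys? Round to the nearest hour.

21 hours

1/t_eff = 1/t_phys + 1/t_biol = 1/26.8 + 1/93.8 = 0.047974 per hour.
t_eff = 26.8 × 93.8 / (26.8 + 93.8) ≈ 20.844 hours.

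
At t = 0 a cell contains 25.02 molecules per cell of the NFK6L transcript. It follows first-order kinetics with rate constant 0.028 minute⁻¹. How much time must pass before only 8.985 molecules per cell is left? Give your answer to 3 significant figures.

t½ = ln 2 / λ = 0.69315 / 0.028 ≈ 24.755 minutes.
Fraction remaining = 8.985/25.02 ≈ 0.35911.
n = log₂(25.02/8.985) = ln(2.7846)/ln 2 ≈ 1.4775 half-lives.
t = n × t½ = 1.4775 × 24.755 ≈ 36.576 minutes.

36.6 minutes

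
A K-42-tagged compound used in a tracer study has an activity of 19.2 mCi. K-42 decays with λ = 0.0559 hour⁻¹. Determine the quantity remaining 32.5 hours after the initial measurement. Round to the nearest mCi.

3 mCi

t½ = ln 2 / λ = 0.69315 / 0.0559 ≈ 12.4 hours.
Number of half-lives: n = 32.5/12.4 ≈ 2.621.
Remaining = 19.2 × (1/2)^2.621 = 19.2 × 0.16255 ≈ 3.121 mCi.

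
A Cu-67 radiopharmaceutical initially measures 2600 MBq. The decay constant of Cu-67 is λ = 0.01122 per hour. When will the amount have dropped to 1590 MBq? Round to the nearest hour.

44 hours

t½ = ln 2 / λ = 0.69315 / 0.01122 ≈ 61.778 hours.
Fraction remaining = 1590/2600 ≈ 0.61154.
n = log₂(2600/1590) = ln(1.6352)/ln 2 ≈ 0.70948 half-lives.
t = n × t½ = 0.70948 × 61.778 ≈ 43.83 hours.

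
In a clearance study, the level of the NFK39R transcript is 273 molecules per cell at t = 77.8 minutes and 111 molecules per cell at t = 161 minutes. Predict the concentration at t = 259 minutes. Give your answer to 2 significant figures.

Over Δt = 161 − 77.8 = 83.2 minutes, the level fell by a factor of 273/111 ≈ 2.4595.
n = log₂(2.4595) ≈ 1.2983 half-lives, so t½ = 83.2/1.2983 ≈ 64.082 minutes.
From t = 161 to t = 259: 111 × (1/2)^((259−161)/64.082) ≈ 38.456 molecules per cell.

38 molecules per cell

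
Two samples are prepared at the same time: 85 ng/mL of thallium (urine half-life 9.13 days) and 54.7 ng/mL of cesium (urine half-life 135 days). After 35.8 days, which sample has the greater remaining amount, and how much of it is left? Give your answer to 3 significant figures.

cesium, 45.5 ng/mL

thallium: 85 × (1/2)^3.9211 ≈ 5.611 ng/mL.
cesium: 54.7 × (1/2)^0.26519 ≈ 45.515 ng/mL.
Cesium has more remaining, at ≈ 45.515 ng/mL.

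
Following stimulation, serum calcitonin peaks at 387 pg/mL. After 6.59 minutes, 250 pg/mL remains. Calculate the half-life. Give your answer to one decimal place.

10.5 minutes

A/A₀ = 250/387 ≈ 0.64599.
n = log₂(1.548) ≈ 0.63041 half-lives elapsed in 6.59 minutes.
t½ = 6.59/0.63041 ≈ 10.454 minutes.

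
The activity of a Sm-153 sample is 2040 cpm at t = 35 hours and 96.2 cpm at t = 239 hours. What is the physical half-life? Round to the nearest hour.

46 hours

Over Δt = 239 − 35 = 204 hours, the level fell by a factor of 2040/96.2 ≈ 21.206.
n = log₂(21.206) ≈ 4.4064 half-lives, so t½ = 204/4.4064 ≈ 46.296 hours.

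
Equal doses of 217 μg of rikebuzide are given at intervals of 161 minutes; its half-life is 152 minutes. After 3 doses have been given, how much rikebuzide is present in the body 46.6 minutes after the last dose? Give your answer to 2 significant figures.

The 3 doses were given 368.6, 207.6, 46.6 minutes ago.
Total = 217·(1/2)^(368.6/152) + 217·(1/2)^(207.6/152) + 217·(1/2)^(46.6/152)
      = 40.408 + 84.201 + 175.46 ≈ 300.07 μg.

300 μg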